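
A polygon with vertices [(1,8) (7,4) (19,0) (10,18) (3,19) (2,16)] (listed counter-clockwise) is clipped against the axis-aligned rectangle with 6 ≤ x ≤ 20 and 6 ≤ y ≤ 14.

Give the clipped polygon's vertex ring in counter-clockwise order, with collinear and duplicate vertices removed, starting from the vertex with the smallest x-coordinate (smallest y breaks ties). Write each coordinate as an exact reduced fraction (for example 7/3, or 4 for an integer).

1. After x ≥ 6: [(6,14/3) (7,4) (19,0) (10,18) (6,130/7)]
2. After x ≤ 20: [(6,14/3) (7,4) (19,0) (10,18) (6,130/7)]
3. After y ≥ 6: [(6,6) (16,6) (10,18) (6,130/7)]
4. After y ≤ 14: [(6,14) (6,6) (16,6) (12,14)]
5. Canonical ring: [(6,6) (16,6) (12,14) (6,14)]

Clipped polygon: [(6,6) (16,6) (12,14) (6,14)]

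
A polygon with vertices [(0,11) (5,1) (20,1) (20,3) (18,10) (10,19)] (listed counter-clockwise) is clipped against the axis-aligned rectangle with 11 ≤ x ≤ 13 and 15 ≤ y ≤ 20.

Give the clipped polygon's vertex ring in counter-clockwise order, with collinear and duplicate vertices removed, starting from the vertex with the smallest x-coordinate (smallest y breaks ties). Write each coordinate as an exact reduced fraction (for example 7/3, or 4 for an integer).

1. After x ≥ 11: [(11,1) (20,1) (20,3) (18,10) (11,143/8)]
2. After x ≤ 13: [(11,1) (13,1) (13,125/8) (11,143/8)]
3. After y ≥ 15: [(11,15) (13,15) (13,125/8) (11,143/8)]
4. After y ≤ 20: [(11,15) (13,15) (13,125/8) (11,143/8)]
5. Canonical ring: [(11,15) (13,15) (13,125/8) (11,143/8)]

Clipped polygon: [(11,15) (13,15) (13,125/8) (11,143/8)]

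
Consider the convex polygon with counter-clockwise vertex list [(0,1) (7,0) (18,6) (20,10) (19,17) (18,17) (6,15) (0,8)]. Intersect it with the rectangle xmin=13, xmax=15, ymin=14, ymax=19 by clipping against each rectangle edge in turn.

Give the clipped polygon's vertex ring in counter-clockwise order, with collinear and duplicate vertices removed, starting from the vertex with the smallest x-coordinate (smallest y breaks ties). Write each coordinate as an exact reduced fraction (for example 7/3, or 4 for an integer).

1. After x ≥ 13: [(13,36/11) (18,6) (20,10) (19,17) (18,17) (13,97/6)]
2. After x ≤ 15: [(13,36/11) (15,48/11) (15,33/2) (13,97/6)]
3. After y ≥ 14: [(13,14) (15,14) (15,33/2) (13,97/6)]
4. After y ≤ 19: [(13,14) (15,14) (15,33/2) (13,97/6)]
5. Canonical ring: [(13,14) (15,14) (15,33/2) (13,97/6)]

Clipped polygon: [(13,14) (15,14) (15,33/2) (13,97/6)]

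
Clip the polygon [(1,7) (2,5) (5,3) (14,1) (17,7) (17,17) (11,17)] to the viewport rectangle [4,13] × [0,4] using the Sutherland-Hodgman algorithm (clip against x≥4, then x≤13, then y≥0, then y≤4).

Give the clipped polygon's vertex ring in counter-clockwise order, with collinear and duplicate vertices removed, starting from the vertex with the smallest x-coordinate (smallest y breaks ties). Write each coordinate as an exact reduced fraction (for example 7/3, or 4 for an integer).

1. After x ≥ 4: [(4,10) (4,11/3) (5,3) (14,1) (17,7) (17,17) (11,17)]
2. After x ≤ 13: [(4,10) (4,11/3) (5,3) (13,11/9) (13,17) (11,17)]
3. After y ≥ 0: [(4,10) (4,11/3) (5,3) (13,11/9) (13,17) (11,17)]
4. After y ≤ 4: [(4,4) (4,11/3) (5,3) (13,11/9) (13,4)]
5. Canonical ring: [(4,11/3) (5,3) (13,11/9) (13,4) (4,4)]

Clipped polygon: [(4,11/3) (5,3) (13,11/9) (13,4) (4,4)]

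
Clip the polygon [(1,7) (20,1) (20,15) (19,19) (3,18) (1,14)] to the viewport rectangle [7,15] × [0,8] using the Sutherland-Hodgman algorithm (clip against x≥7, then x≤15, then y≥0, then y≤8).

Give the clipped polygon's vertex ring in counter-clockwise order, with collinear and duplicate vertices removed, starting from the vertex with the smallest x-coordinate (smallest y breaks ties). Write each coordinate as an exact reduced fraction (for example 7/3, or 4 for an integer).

Clipped polygon: [(7,97/19) (15,49/19) (15,8) (7,8)]

1. After x ≥ 7: [(7,97/19) (20,1) (20,15) (19,19) (7,73/4)]
2. After x ≤ 15: [(7,97/19) (15,49/19) (15,75/4) (7,73/4)]
3. After y ≥ 0: [(7,97/19) (15,49/19) (15,75/4) (7,73/4)]
4. After y ≤ 8: [(7,8) (7,97/19) (15,49/19) (15,8)]
5. Canonical ring: [(7,97/19) (15,49/19) (15,8) (7,8)]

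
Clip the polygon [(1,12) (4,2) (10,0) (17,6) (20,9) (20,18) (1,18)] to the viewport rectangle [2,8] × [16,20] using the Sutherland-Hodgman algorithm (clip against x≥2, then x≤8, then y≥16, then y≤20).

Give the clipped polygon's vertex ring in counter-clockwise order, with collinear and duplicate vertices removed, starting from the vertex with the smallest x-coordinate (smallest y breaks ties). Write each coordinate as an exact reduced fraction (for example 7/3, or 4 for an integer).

Clipped polygon: [(2,16) (8,16) (8,18) (2,18)]

1. After x ≥ 2: [(2,26/3) (4,2) (10,0) (17,6) (20,9) (20,18) (2,18)]
2. After x ≤ 8: [(2,26/3) (4,2) (8,2/3) (8,18) (2,18)]
3. After y ≥ 16: [(2,16) (8,16) (8,18) (2,18)]
4. After y ≤ 20: [(2,16) (8,16) (8,18) (2,18)]
5. Canonical ring: [(2,16) (8,16) (8,18) (2,18)]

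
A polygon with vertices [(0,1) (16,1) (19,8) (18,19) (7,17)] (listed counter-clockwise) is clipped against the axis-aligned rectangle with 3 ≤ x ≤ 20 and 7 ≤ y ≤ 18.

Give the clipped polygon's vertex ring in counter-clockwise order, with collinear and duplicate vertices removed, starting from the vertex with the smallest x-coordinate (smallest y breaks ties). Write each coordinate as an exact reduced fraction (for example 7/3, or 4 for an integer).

Clipped polygon: [(3,7) (130/7,7) (19,8) (199/11,18) (25/2,18) (7,17) (3,55/7)]

1. After x ≥ 3: [(3,55/7) (3,1) (16,1) (19,8) (18,19) (7,17)]
2. After x ≤ 20: [(3,55/7) (3,1) (16,1) (19,8) (18,19) (7,17)]
3. After y ≥ 7: [(3,55/7) (3,7) (130/7,7) (19,8) (18,19) (7,17)]
4. After y ≤ 18: [(3,55/7) (3,7) (130/7,7) (19,8) (199/11,18) (25/2,18) (7,17)]
5. Canonical ring: [(3,7) (130/7,7) (19,8) (199/11,18) (25/2,18) (7,17) (3,55/7)]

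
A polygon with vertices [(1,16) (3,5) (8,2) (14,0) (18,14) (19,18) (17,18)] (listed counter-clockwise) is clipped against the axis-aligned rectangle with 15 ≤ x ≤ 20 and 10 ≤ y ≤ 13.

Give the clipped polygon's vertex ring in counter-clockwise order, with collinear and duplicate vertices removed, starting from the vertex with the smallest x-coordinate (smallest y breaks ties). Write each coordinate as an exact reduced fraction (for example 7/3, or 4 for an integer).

1. After x ≥ 15: [(15,71/4) (15,7/2) (18,14) (19,18) (17,18)]
2. After x ≤ 20: [(15,71/4) (15,7/2) (18,14) (19,18) (17,18)]
3. After y ≥ 10: [(15,71/4) (15,10) (118/7,10) (18,14) (19,18) (17,18)]
4. After y ≤ 13: [(15,13) (15,10) (118/7,10) (124/7,13)]
5. Canonical ring: [(15,10) (118/7,10) (124/7,13) (15,13)]

Clipped polygon: [(15,10) (118/7,10) (124/7,13) (15,13)]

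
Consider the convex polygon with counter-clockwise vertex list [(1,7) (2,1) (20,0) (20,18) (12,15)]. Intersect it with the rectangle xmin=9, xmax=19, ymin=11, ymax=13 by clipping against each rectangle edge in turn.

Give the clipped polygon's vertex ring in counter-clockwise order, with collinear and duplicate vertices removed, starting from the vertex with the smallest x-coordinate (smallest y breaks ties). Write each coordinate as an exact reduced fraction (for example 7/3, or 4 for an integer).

1. After x ≥ 9: [(9,141/11) (9,11/18) (20,0) (20,18) (12,15)]
2. After x ≤ 19: [(9,141/11) (9,11/18) (19,1/18) (19,141/8) (12,15)]
3. After y ≥ 11: [(9,141/11) (9,11) (19,11) (19,141/8) (12,15)]
4. After y ≤ 13: [(37/4,13) (9,141/11) (9,11) (19,11) (19,13)]
5. Canonical ring: [(9,11) (19,11) (19,13) (37/4,13) (9,141/11)]

Clipped polygon: [(9,11) (19,11) (19,13) (37/4,13) (9,141/11)]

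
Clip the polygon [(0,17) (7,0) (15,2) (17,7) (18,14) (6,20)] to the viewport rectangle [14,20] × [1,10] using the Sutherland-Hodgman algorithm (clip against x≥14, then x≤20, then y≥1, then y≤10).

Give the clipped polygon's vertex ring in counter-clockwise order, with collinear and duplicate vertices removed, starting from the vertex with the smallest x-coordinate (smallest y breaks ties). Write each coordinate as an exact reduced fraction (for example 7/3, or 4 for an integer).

Clipped polygon: [(14,7/4) (15,2) (17,7) (122/7,10) (14,10)]

1. After x ≥ 14: [(14,7/4) (15,2) (17,7) (18,14) (14,16)]
2. After x ≤ 20: [(14,7/4) (15,2) (17,7) (18,14) (14,16)]
3. After y ≥ 1: [(14,7/4) (15,2) (17,7) (18,14) (14,16)]
4. After y ≤ 10: [(14,10) (14,7/4) (15,2) (17,7) (122/7,10)]
5. Canonical ring: [(14,7/4) (15,2) (17,7) (122/7,10) (14,10)]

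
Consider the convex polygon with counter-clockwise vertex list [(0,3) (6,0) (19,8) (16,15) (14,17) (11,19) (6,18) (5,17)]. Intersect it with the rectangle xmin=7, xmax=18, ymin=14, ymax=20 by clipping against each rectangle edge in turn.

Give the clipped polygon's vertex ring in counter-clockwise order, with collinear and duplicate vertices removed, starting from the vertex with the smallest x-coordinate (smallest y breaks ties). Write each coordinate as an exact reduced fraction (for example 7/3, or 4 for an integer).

Clipped polygon: [(7,14) (115/7,14) (16,15) (14,17) (11,19) (7,91/5)]

1. After x ≥ 7: [(7,8/13) (19,8) (16,15) (14,17) (11,19) (7,91/5)]
2. After x ≤ 18: [(7,8/13) (18,96/13) (18,31/3) (16,15) (14,17) (11,19) (7,91/5)]
3. After y ≥ 14: [(7,14) (115/7,14) (16,15) (14,17) (11,19) (7,91/5)]
4. After y ≤ 20: [(7,14) (115/7,14) (16,15) (14,17) (11,19) (7,91/5)]
5. Canonical ring: [(7,14) (115/7,14) (16,15) (14,17) (11,19) (7,91/5)]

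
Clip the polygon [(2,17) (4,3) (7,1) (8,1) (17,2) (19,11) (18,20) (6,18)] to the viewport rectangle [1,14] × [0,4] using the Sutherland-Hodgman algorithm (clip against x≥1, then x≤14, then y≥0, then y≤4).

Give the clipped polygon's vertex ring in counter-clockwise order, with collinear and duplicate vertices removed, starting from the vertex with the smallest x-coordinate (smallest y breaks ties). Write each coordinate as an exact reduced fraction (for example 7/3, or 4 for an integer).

Clipped polygon: [(27/7,4) (4,3) (7,1) (8,1) (14,5/3) (14,4)]

1. After x ≥ 1: [(2,17) (4,3) (7,1) (8,1) (17,2) (19,11) (18,20) (6,18)]
2. After x ≤ 14: [(2,17) (4,3) (7,1) (8,1) (14,5/3) (14,58/3) (6,18)]
3. After y ≥ 0: [(2,17) (4,3) (7,1) (8,1) (14,5/3) (14,58/3) (6,18)]
4. After y ≤ 4: [(27/7,4) (4,3) (7,1) (8,1) (14,5/3) (14,4)]
5. Canonical ring: [(27/7,4) (4,3) (7,1) (8,1) (14,5/3) (14,4)]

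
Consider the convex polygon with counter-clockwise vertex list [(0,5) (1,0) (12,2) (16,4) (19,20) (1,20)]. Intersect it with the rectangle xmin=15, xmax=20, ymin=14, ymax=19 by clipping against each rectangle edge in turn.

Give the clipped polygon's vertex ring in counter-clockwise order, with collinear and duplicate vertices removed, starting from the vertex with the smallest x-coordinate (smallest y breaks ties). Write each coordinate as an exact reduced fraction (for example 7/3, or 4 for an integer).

Clipped polygon: [(15,14) (143/8,14) (301/16,19) (15,19)]

1. After x ≥ 15: [(15,7/2) (16,4) (19,20) (15,20)]
2. After x ≤ 20: [(15,7/2) (16,4) (19,20) (15,20)]
3. After y ≥ 14: [(15,14) (143/8,14) (19,20) (15,20)]
4. After y ≤ 19: [(15,19) (15,14) (143/8,14) (301/16,19)]
5. Canonical ring: [(15,14) (143/8,14) (301/16,19) (15,19)]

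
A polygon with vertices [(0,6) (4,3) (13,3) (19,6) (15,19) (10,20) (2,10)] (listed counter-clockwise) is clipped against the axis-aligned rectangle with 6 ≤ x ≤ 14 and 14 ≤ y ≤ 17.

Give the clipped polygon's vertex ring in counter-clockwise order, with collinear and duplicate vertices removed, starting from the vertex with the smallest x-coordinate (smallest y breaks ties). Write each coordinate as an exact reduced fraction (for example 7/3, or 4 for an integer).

1. After x ≥ 6: [(6,3) (13,3) (19,6) (15,19) (10,20) (6,15)]
2. After x ≤ 14: [(6,3) (13,3) (14,7/2) (14,96/5) (10,20) (6,15)]
3. After y ≥ 14: [(6,14) (14,14) (14,96/5) (10,20) (6,15)]
4. After y ≤ 17: [(6,14) (14,14) (14,17) (38/5,17) (6,15)]
5. Canonical ring: [(6,14) (14,14) (14,17) (38/5,17) (6,15)]

Clipped polygon: [(6,14) (14,14) (14,17) (38/5,17) (6,15)]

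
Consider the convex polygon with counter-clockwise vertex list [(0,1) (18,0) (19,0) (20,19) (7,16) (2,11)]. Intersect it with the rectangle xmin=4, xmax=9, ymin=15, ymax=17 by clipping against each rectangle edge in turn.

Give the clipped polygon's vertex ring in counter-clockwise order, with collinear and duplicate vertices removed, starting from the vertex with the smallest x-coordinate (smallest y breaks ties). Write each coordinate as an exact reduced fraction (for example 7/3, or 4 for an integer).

1. After x ≥ 4: [(4,7/9) (18,0) (19,0) (20,19) (7,16) (4,13)]
2. After x ≤ 9: [(4,7/9) (9,1/2) (9,214/13) (7,16) (4,13)]
3. After y ≥ 15: [(9,15) (9,214/13) (7,16) (6,15)]
4. After y ≤ 17: [(9,15) (9,214/13) (7,16) (6,15)]
5. Canonical ring: [(6,15) (9,15) (9,214/13) (7,16)]

Clipped polygon: [(6,15) (9,15) (9,214/13) (7,16)]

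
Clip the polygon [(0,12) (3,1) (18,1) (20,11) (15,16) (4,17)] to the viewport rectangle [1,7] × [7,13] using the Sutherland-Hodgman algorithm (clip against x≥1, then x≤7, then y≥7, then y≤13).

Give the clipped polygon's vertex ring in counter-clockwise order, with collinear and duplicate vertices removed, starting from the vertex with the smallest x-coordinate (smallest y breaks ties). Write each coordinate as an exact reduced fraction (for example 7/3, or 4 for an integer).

1. After x ≥ 1: [(1,53/4) (1,25/3) (3,1) (18,1) (20,11) (15,16) (4,17)]
2. After x ≤ 7: [(1,53/4) (1,25/3) (3,1) (7,1) (7,184/11) (4,17)]
3. After y ≥ 7: [(1,53/4) (1,25/3) (15/11,7) (7,7) (7,184/11) (4,17)]
4. After y ≤ 13: [(1,13) (1,25/3) (15/11,7) (7,7) (7,13)]
5. Canonical ring: [(1,25/3) (15/11,7) (7,7) (7,13) (1,13)]

Clipped polygon: [(1,25/3) (15/11,7) (7,7) (7,13) (1,13)]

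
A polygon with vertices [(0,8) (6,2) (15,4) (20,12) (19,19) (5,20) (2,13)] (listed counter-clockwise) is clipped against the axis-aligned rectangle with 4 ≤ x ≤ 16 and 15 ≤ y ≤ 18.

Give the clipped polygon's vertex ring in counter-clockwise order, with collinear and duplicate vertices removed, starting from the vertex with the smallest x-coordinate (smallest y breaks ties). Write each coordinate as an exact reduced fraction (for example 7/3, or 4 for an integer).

Clipped polygon: [(4,15) (16,15) (16,18) (29/7,18) (4,53/3)]

1. After x ≥ 4: [(4,4) (6,2) (15,4) (20,12) (19,19) (5,20) (4,53/3)]
2. After x ≤ 16: [(4,4) (6,2) (15,4) (16,28/5) (16,269/14) (5,20) (4,53/3)]
3. After y ≥ 15: [(4,15) (16,15) (16,269/14) (5,20) (4,53/3)]
4. After y ≤ 18: [(4,15) (16,15) (16,18) (29/7,18) (4,53/3)]
5. Canonical ring: [(4,15) (16,15) (16,18) (29/7,18) (4,53/3)]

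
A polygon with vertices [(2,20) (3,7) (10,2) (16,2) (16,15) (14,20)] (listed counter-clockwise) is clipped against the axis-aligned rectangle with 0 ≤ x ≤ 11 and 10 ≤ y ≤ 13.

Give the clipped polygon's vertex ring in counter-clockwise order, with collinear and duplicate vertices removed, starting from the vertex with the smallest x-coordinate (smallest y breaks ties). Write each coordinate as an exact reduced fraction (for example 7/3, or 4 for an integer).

Clipped polygon: [(33/13,13) (36/13,10) (11,10) (11,13)]

1. After x ≥ 0: [(2,20) (3,7) (10,2) (16,2) (16,15) (14,20)]
2. After x ≤ 11: [(11,20) (2,20) (3,7) (10,2) (11,2)]
3. After y ≥ 10: [(11,10) (11,20) (2,20) (36/13,10)]
4. After y ≤ 13: [(11,10) (11,13) (33/13,13) (36/13,10)]
5. Canonical ring: [(33/13,13) (36/13,10) (11,10) (11,13)]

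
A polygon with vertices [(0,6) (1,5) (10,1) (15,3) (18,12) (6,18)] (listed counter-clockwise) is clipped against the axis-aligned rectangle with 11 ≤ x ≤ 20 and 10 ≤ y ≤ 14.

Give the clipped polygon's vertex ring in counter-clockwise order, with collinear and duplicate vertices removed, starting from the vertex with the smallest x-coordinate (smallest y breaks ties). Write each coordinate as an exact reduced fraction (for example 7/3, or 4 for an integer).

1. After x ≥ 11: [(11,7/5) (15,3) (18,12) (11,31/2)]
2. After x ≤ 20: [(11,7/5) (15,3) (18,12) (11,31/2)]
3. After y ≥ 10: [(11,10) (52/3,10) (18,12) (11,31/2)]
4. After y ≤ 14: [(11,14) (11,10) (52/3,10) (18,12) (14,14)]
5. Canonical ring: [(11,10) (52/3,10) (18,12) (14,14) (11,14)]

Clipped polygon: [(11,10) (52/3,10) (18,12) (14,14) (11,14)]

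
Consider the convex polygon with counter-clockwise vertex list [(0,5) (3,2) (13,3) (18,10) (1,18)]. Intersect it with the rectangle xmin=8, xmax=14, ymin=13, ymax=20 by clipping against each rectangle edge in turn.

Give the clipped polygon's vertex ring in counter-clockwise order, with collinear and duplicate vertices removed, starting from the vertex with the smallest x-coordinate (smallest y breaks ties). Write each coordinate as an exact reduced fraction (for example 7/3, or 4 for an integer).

1. After x ≥ 8: [(8,5/2) (13,3) (18,10) (8,250/17)]
2. After x ≤ 14: [(8,5/2) (13,3) (14,22/5) (14,202/17) (8,250/17)]
3. After y ≥ 13: [(8,13) (93/8,13) (8,250/17)]
4. After y ≤ 20: [(8,13) (93/8,13) (8,250/17)]
5. Canonical ring: [(8,13) (93/8,13) (8,250/17)]

Clipped polygon: [(8,13) (93/8,13) (8,250/17)]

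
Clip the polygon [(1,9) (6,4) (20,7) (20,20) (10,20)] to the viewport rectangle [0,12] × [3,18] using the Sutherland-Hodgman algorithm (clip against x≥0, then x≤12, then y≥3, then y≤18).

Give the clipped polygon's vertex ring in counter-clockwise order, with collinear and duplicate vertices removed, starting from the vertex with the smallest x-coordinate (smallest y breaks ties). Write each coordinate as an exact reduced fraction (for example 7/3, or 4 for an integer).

Clipped polygon: [(1,9) (6,4) (12,37/7) (12,18) (92/11,18)]

1. After x ≥ 0: [(1,9) (6,4) (20,7) (20,20) (10,20)]
2. After x ≤ 12: [(1,9) (6,4) (12,37/7) (12,20) (10,20)]
3. After y ≥ 3: [(1,9) (6,4) (12,37/7) (12,20) (10,20)]
4. After y ≤ 18: [(92/11,18) (1,9) (6,4) (12,37/7) (12,18)]
5. Canonical ring: [(1,9) (6,4) (12,37/7) (12,18) (92/11,18)]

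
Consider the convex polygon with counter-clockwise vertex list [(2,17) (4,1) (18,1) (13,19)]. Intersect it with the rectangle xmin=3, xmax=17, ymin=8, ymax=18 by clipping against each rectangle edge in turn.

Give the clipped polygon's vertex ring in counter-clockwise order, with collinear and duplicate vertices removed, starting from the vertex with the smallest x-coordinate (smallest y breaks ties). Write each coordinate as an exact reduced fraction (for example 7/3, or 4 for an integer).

Clipped polygon: [(3,9) (25/8,8) (289/18,8) (239/18,18) (15/2,18) (3,189/11)]

1. After x ≥ 3: [(3,189/11) (3,9) (4,1) (18,1) (13,19)]
2. After x ≤ 17: [(3,189/11) (3,9) (4,1) (17,1) (17,23/5) (13,19)]
3. After y ≥ 8: [(3,189/11) (3,9) (25/8,8) (289/18,8) (13,19)]
4. After y ≤ 18: [(15/2,18) (3,189/11) (3,9) (25/8,8) (289/18,8) (239/18,18)]
5. Canonical ring: [(3,9) (25/8,8) (289/18,8) (239/18,18) (15/2,18) (3,189/11)]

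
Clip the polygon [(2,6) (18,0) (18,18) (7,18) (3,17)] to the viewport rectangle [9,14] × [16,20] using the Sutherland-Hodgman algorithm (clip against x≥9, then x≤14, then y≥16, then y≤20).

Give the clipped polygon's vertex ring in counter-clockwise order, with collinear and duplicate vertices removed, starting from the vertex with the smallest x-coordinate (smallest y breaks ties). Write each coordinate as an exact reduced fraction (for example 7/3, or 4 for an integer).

1. After x ≥ 9: [(9,27/8) (18,0) (18,18) (9,18)]
2. After x ≤ 14: [(9,27/8) (14,3/2) (14,18) (9,18)]
3. After y ≥ 16: [(9,16) (14,16) (14,18) (9,18)]
4. After y ≤ 20: [(9,16) (14,16) (14,18) (9,18)]
5. Canonical ring: [(9,16) (14,16) (14,18) (9,18)]

Clipped polygon: [(9,16) (14,16) (14,18) (9,18)]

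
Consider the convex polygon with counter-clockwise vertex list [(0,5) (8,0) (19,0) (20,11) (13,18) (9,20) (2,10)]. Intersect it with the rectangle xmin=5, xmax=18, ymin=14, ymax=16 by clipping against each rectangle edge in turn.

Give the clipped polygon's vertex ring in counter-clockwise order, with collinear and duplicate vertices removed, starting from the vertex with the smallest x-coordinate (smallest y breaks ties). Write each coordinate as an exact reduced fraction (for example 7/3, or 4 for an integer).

Clipped polygon: [(5,14) (17,14) (15,16) (31/5,16) (5,100/7)]

1. After x ≥ 5: [(5,15/8) (8,0) (19,0) (20,11) (13,18) (9,20) (5,100/7)]
2. After x ≤ 18: [(5,15/8) (8,0) (18,0) (18,13) (13,18) (9,20) (5,100/7)]
3. After y ≥ 14: [(5,14) (17,14) (13,18) (9,20) (5,100/7)]
4. After y ≤ 16: [(5,14) (17,14) (15,16) (31/5,16) (5,100/7)]
5. Canonical ring: [(5,14) (17,14) (15,16) (31/5,16) (5,100/7)]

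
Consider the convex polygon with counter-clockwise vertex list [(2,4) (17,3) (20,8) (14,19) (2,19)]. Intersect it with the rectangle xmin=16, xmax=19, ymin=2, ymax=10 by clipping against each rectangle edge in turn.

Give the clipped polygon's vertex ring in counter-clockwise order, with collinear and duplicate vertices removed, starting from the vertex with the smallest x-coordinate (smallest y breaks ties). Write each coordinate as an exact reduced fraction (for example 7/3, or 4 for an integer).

Clipped polygon: [(16,46/15) (17,3) (19,19/3) (19,59/6) (208/11,10) (16,10)]

1. After x ≥ 16: [(16,46/15) (17,3) (20,8) (16,46/3)]
2. After x ≤ 19: [(16,46/15) (17,3) (19,19/3) (19,59/6) (16,46/3)]
3. After y ≥ 2: [(16,46/15) (17,3) (19,19/3) (19,59/6) (16,46/3)]
4. After y ≤ 10: [(16,10) (16,46/15) (17,3) (19,19/3) (19,59/6) (208/11,10)]
5. Canonical ring: [(16,46/15) (17,3) (19,19/3) (19,59/6) (208/11,10) (16,10)]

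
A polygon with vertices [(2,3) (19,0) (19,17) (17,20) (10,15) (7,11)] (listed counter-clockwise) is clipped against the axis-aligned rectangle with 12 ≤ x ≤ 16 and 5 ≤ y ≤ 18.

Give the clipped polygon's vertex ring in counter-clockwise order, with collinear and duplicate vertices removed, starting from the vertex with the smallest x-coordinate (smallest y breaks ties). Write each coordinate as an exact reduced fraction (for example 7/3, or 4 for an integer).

Clipped polygon: [(12,5) (16,5) (16,18) (71/5,18) (12,115/7)]

1. After x ≥ 12: [(12,21/17) (19,0) (19,17) (17,20) (12,115/7)]
2. After x ≤ 16: [(12,21/17) (16,9/17) (16,135/7) (12,115/7)]
3. After y ≥ 5: [(12,5) (16,5) (16,135/7) (12,115/7)]
4. After y ≤ 18: [(12,5) (16,5) (16,18) (71/5,18) (12,115/7)]
5. Canonical ring: [(12,5) (16,5) (16,18) (71/5,18) (12,115/7)]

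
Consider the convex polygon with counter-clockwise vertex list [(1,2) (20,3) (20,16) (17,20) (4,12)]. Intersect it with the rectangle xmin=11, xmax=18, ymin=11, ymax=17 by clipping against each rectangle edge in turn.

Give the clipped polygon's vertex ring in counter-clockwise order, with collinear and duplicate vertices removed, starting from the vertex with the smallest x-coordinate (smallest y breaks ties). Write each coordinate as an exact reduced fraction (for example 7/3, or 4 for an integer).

Clipped polygon: [(11,11) (18,11) (18,17) (97/8,17) (11,212/13)]

1. After x ≥ 11: [(11,48/19) (20,3) (20,16) (17,20) (11,212/13)]
2. After x ≤ 18: [(11,48/19) (18,55/19) (18,56/3) (17,20) (11,212/13)]
3. After y ≥ 11: [(11,11) (18,11) (18,56/3) (17,20) (11,212/13)]
4. After y ≤ 17: [(11,11) (18,11) (18,17) (97/8,17) (11,212/13)]
5. Canonical ring: [(11,11) (18,11) (18,17) (97/8,17) (11,212/13)]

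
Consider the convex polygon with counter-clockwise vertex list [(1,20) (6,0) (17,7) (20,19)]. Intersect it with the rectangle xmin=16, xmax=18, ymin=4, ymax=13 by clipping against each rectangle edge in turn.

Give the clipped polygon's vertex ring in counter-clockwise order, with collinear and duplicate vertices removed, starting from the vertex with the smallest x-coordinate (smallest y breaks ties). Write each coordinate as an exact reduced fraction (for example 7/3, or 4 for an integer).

Clipped polygon: [(16,70/11) (17,7) (18,11) (18,13) (16,13)]

1. After x ≥ 16: [(16,365/19) (16,70/11) (17,7) (20,19)]
2. After x ≤ 18: [(18,363/19) (16,365/19) (16,70/11) (17,7) (18,11)]
3. After y ≥ 4: [(18,363/19) (16,365/19) (16,70/11) (17,7) (18,11)]
4. After y ≤ 13: [(18,13) (16,13) (16,70/11) (17,7) (18,11)]
5. Canonical ring: [(16,70/11) (17,7) (18,11) (18,13) (16,13)]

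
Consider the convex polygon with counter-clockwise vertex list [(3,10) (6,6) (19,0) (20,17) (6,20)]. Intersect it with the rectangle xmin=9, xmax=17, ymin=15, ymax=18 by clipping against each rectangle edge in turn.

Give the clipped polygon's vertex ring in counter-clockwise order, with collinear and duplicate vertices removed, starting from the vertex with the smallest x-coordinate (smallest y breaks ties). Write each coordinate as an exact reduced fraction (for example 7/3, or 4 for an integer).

Clipped polygon: [(9,15) (17,15) (17,247/14) (46/3,18) (9,18)]

1. After x ≥ 9: [(9,60/13) (19,0) (20,17) (9,271/14)]
2. After x ≤ 17: [(9,60/13) (17,12/13) (17,247/14) (9,271/14)]
3. After y ≥ 15: [(9,15) (17,15) (17,247/14) (9,271/14)]
4. After y ≤ 18: [(9,18) (9,15) (17,15) (17,247/14) (46/3,18)]
5. Canonical ring: [(9,15) (17,15) (17,247/14) (46/3,18) (9,18)]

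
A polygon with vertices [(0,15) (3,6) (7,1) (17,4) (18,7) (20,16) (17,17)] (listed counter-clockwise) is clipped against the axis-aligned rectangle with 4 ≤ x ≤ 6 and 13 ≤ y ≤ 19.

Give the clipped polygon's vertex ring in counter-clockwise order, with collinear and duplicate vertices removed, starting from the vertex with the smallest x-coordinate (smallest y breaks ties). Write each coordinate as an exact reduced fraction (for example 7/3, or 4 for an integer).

1. After x ≥ 4: [(4,263/17) (4,19/4) (7,1) (17,4) (18,7) (20,16) (17,17)]
2. After x ≤ 6: [(6,267/17) (4,263/17) (4,19/4) (6,9/4)]
3. After y ≥ 13: [(6,13) (6,267/17) (4,263/17) (4,13)]
4. After y ≤ 19: [(6,13) (6,267/17) (4,263/17) (4,13)]
5. Canonical ring: [(4,13) (6,13) (6,267/17) (4,263/17)]

Clipped polygon: [(4,13) (6,13) (6,267/17) (4,263/17)]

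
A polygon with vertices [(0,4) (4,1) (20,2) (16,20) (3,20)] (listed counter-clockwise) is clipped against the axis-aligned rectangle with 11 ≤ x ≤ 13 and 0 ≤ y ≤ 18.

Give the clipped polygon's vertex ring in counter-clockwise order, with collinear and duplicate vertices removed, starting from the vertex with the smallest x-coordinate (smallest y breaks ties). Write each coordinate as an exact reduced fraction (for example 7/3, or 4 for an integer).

1. After x ≥ 11: [(11,23/16) (20,2) (16,20) (11,20)]
2. After x ≤ 13: [(11,23/16) (13,25/16) (13,20) (11,20)]
3. After y ≥ 0: [(11,23/16) (13,25/16) (13,20) (11,20)]
4. After y ≤ 18: [(11,18) (11,23/16) (13,25/16) (13,18)]
5. Canonical ring: [(11,23/16) (13,25/16) (13,18) (11,18)]

Clipped polygon: [(11,23/16) (13,25/16) (13,18) (11,18)]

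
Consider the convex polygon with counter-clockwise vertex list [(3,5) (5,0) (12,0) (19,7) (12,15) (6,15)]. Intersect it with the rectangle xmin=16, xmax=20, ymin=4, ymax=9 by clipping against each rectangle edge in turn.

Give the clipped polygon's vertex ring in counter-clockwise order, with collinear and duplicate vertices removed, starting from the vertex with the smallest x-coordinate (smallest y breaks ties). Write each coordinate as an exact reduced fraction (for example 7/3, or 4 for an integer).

1. After x ≥ 16: [(16,4) (19,7) (16,73/7)]
2. After x ≤ 20: [(16,4) (19,7) (16,73/7)]
3. After y ≥ 4: [(16,4) (19,7) (16,73/7)]
4. After y ≤ 9: [(16,9) (16,4) (19,7) (69/4,9)]
5. Canonical ring: [(16,4) (19,7) (69/4,9) (16,9)]

Clipped polygon: [(16,4) (19,7) (69/4,9) (16,9)]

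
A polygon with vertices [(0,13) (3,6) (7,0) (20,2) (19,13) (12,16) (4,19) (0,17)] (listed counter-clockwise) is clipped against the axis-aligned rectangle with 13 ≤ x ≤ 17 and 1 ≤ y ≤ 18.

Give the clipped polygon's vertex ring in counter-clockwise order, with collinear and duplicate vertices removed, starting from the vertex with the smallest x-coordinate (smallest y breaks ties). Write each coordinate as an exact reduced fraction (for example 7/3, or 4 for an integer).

Clipped polygon: [(13,1) (27/2,1) (17,20/13) (17,97/7) (13,109/7)]

1. After x ≥ 13: [(13,12/13) (20,2) (19,13) (13,109/7)]
2. After x ≤ 17: [(13,12/13) (17,20/13) (17,97/7) (13,109/7)]
3. After y ≥ 1: [(13,1) (27/2,1) (17,20/13) (17,97/7) (13,109/7)]
4. After y ≤ 18: [(13,1) (27/2,1) (17,20/13) (17,97/7) (13,109/7)]
5. Canonical ring: [(13,1) (27/2,1) (17,20/13) (17,97/7) (13,109/7)]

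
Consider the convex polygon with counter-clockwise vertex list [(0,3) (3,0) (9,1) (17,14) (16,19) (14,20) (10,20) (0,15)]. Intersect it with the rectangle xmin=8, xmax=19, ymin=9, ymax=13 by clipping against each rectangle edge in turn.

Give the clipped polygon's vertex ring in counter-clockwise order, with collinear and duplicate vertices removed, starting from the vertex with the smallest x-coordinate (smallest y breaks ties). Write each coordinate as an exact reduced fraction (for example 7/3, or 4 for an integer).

1. After x ≥ 8: [(8,5/6) (9,1) (17,14) (16,19) (14,20) (10,20) (8,19)]
2. After x ≤ 19: [(8,5/6) (9,1) (17,14) (16,19) (14,20) (10,20) (8,19)]
3. After y ≥ 9: [(8,9) (181/13,9) (17,14) (16,19) (14,20) (10,20) (8,19)]
4. After y ≤ 13: [(8,13) (8,9) (181/13,9) (213/13,13)]
5. Canonical ring: [(8,9) (181/13,9) (213/13,13) (8,13)]

Clipped polygon: [(8,9) (181/13,9) (213/13,13) (8,13)]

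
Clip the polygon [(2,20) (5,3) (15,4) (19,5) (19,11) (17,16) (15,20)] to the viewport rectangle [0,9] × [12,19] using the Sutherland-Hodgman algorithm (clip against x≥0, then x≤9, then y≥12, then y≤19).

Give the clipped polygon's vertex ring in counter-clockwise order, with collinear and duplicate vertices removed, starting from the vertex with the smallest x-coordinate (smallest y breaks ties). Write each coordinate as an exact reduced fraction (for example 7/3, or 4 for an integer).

1. After x ≥ 0: [(2,20) (5,3) (15,4) (19,5) (19,11) (17,16) (15,20)]
2. After x ≤ 9: [(9,20) (2,20) (5,3) (9,17/5)]
3. After y ≥ 12: [(9,12) (9,20) (2,20) (58/17,12)]
4. After y ≤ 19: [(9,12) (9,19) (37/17,19) (58/17,12)]
5. Canonical ring: [(37/17,19) (58/17,12) (9,12) (9,19)]

Clipped polygon: [(37/17,19) (58/17,12) (9,12) (9,19)]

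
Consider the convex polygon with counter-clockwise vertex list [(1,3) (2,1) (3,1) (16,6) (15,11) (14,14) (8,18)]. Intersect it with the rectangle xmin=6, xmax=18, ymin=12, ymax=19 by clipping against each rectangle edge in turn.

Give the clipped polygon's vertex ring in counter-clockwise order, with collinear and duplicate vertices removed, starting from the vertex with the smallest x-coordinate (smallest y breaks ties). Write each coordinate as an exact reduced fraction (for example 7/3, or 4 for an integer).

Clipped polygon: [(6,12) (44/3,12) (14,14) (8,18) (6,96/7)]

1. After x ≥ 6: [(6,96/7) (6,28/13) (16,6) (15,11) (14,14) (8,18)]
2. After x ≤ 18: [(6,96/7) (6,28/13) (16,6) (15,11) (14,14) (8,18)]
3. After y ≥ 12: [(6,96/7) (6,12) (44/3,12) (14,14) (8,18)]
4. After y ≤ 19: [(6,96/7) (6,12) (44/3,12) (14,14) (8,18)]
5. Canonical ring: [(6,12) (44/3,12) (14,14) (8,18) (6,96/7)]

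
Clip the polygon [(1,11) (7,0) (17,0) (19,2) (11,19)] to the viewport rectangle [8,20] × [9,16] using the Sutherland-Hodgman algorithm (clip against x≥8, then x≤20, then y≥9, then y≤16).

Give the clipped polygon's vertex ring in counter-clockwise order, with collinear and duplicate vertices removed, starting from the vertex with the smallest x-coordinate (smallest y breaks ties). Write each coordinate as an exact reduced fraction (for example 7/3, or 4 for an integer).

Clipped polygon: [(8,9) (267/17,9) (211/17,16) (8,16)]

1. After x ≥ 8: [(8,83/5) (8,0) (17,0) (19,2) (11,19)]
2. After x ≤ 20: [(8,83/5) (8,0) (17,0) (19,2) (11,19)]
3. After y ≥ 9: [(8,83/5) (8,9) (267/17,9) (11,19)]
4. After y ≤ 16: [(8,16) (8,9) (267/17,9) (211/17,16)]
5. Canonical ring: [(8,9) (267/17,9) (211/17,16) (8,16)]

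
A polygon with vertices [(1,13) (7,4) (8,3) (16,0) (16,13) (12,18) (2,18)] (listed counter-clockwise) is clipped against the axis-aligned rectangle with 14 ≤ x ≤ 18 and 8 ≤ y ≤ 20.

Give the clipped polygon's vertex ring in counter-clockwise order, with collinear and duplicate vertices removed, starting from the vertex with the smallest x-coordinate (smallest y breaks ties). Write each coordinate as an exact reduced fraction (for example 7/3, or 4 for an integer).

Clipped polygon: [(14,8) (16,8) (16,13) (14,31/2)]

1. After x ≥ 14: [(14,3/4) (16,0) (16,13) (14,31/2)]
2. After x ≤ 18: [(14,3/4) (16,0) (16,13) (14,31/2)]
3. After y ≥ 8: [(14,8) (16,8) (16,13) (14,31/2)]
4. After y ≤ 20: [(14,8) (16,8) (16,13) (14,31/2)]
5. Canonical ring: [(14,8) (16,8) (16,13) (14,31/2)]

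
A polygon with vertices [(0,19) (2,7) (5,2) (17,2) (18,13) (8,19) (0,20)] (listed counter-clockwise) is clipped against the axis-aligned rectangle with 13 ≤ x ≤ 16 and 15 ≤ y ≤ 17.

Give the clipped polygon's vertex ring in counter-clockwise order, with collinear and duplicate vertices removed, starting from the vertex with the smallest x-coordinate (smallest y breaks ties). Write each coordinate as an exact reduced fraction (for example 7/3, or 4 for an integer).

Clipped polygon: [(13,15) (44/3,15) (13,16)]

1. After x ≥ 13: [(13,2) (17,2) (18,13) (13,16)]
2. After x ≤ 16: [(13,2) (16,2) (16,71/5) (13,16)]
3. After y ≥ 15: [(13,15) (44/3,15) (13,16)]
4. After y ≤ 17: [(13,15) (44/3,15) (13,16)]
5. Canonical ring: [(13,15) (44/3,15) (13,16)]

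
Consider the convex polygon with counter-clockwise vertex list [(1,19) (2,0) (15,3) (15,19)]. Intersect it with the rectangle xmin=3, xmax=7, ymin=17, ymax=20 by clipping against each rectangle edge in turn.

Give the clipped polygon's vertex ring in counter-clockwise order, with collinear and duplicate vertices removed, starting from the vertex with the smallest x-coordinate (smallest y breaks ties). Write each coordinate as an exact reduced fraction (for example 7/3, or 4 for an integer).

Clipped polygon: [(3,17) (7,17) (7,19) (3,19)]

1. After x ≥ 3: [(3,19) (3,3/13) (15,3) (15,19)]
2. After x ≤ 7: [(7,19) (3,19) (3,3/13) (7,15/13)]
3. After y ≥ 17: [(7,17) (7,19) (3,19) (3,17)]
4. After y ≤ 20: [(7,17) (7,19) (3,19) (3,17)]
5. Canonical ring: [(3,17) (7,17) (7,19) (3,19)]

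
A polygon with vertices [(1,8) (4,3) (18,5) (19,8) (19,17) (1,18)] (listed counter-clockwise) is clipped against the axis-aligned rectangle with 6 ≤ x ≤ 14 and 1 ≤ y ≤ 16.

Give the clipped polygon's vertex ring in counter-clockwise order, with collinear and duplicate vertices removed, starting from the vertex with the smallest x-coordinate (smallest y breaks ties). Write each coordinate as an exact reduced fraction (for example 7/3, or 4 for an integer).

1. After x ≥ 6: [(6,23/7) (18,5) (19,8) (19,17) (6,319/18)]
2. After x ≤ 14: [(6,23/7) (14,31/7) (14,311/18) (6,319/18)]
3. After y ≥ 1: [(6,23/7) (14,31/7) (14,311/18) (6,319/18)]
4. After y ≤ 16: [(6,16) (6,23/7) (14,31/7) (14,16)]
5. Canonical ring: [(6,23/7) (14,31/7) (14,16) (6,16)]

Clipped polygon: [(6,23/7) (14,31/7) (14,16) (6,16)]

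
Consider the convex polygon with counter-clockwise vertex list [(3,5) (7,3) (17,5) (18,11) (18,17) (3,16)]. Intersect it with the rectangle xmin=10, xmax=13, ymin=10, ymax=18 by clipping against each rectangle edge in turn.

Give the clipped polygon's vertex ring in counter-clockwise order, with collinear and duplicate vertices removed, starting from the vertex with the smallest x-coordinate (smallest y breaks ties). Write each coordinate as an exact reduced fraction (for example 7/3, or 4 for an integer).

1. After x ≥ 10: [(10,18/5) (17,5) (18,11) (18,17) (10,247/15)]
2. After x ≤ 13: [(10,18/5) (13,21/5) (13,50/3) (10,247/15)]
3. After y ≥ 10: [(10,10) (13,10) (13,50/3) (10,247/15)]
4. After y ≤ 18: [(10,10) (13,10) (13,50/3) (10,247/15)]
5. Canonical ring: [(10,10) (13,10) (13,50/3) (10,247/15)]

Clipped polygon: [(10,10) (13,10) (13,50/3) (10,247/15)]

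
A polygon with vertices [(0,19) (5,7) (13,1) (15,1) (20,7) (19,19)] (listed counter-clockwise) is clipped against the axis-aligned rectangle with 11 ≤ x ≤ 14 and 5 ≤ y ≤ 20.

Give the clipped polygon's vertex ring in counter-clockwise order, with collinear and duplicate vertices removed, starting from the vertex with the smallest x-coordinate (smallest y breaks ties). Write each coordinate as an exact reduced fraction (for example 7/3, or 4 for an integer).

1. After x ≥ 11: [(11,19) (11,5/2) (13,1) (15,1) (20,7) (19,19)]
2. After x ≤ 14: [(14,19) (11,19) (11,5/2) (13,1) (14,1)]
3. After y ≥ 5: [(14,5) (14,19) (11,19) (11,5)]
4. After y ≤ 20: [(14,5) (14,19) (11,19) (11,5)]
5. Canonical ring: [(11,5) (14,5) (14,19) (11,19)]

Clipped polygon: [(11,5) (14,5) (14,19) (11,19)]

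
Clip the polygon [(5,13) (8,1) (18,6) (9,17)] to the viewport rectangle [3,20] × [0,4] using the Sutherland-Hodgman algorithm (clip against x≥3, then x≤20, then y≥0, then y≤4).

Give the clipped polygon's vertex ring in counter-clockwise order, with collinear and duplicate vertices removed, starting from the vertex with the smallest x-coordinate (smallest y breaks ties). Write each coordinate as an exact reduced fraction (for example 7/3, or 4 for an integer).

Clipped polygon: [(29/4,4) (8,1) (14,4)]

1. After x ≥ 3: [(5,13) (8,1) (18,6) (9,17)]
2. After x ≤ 20: [(5,13) (8,1) (18,6) (9,17)]
3. After y ≥ 0: [(5,13) (8,1) (18,6) (9,17)]
4. After y ≤ 4: [(29/4,4) (8,1) (14,4)]
5. Canonical ring: [(29/4,4) (8,1) (14,4)]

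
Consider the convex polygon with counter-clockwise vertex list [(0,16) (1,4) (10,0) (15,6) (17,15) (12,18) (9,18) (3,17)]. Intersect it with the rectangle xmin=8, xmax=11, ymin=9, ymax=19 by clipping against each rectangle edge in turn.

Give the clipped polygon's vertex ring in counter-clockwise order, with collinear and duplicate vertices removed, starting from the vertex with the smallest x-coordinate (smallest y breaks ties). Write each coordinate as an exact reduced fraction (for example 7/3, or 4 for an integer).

1. After x ≥ 8: [(8,8/9) (10,0) (15,6) (17,15) (12,18) (9,18) (8,107/6)]
2. After x ≤ 11: [(8,8/9) (10,0) (11,6/5) (11,18) (9,18) (8,107/6)]
3. After y ≥ 9: [(8,9) (11,9) (11,18) (9,18) (8,107/6)]
4. After y ≤ 19: [(8,9) (11,9) (11,18) (9,18) (8,107/6)]
5. Canonical ring: [(8,9) (11,9) (11,18) (9,18) (8,107/6)]

Clipped polygon: [(8,9) (11,9) (11,18) (9,18) (8,107/6)]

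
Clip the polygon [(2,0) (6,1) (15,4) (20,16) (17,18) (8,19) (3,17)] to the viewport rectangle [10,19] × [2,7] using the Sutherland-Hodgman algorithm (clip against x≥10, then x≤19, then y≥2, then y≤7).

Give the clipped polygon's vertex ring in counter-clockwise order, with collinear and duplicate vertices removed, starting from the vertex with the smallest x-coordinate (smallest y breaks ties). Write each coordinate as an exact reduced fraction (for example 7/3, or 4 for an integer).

Clipped polygon: [(10,7/3) (15,4) (65/4,7) (10,7)]

1. After x ≥ 10: [(10,7/3) (15,4) (20,16) (17,18) (10,169/9)]
2. After x ≤ 19: [(10,7/3) (15,4) (19,68/5) (19,50/3) (17,18) (10,169/9)]
3. After y ≥ 2: [(10,7/3) (15,4) (19,68/5) (19,50/3) (17,18) (10,169/9)]
4. After y ≤ 7: [(10,7) (10,7/3) (15,4) (65/4,7)]
5. Canonical ring: [(10,7/3) (15,4) (65/4,7) (10,7)]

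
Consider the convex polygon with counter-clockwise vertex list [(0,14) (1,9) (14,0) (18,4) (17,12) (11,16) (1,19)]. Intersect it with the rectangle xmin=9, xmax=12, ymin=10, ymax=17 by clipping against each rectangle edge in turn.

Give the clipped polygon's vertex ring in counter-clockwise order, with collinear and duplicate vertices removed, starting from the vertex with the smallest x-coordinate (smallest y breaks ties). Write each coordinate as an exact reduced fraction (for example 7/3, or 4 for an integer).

1. After x ≥ 9: [(9,45/13) (14,0) (18,4) (17,12) (11,16) (9,83/5)]
2. After x ≤ 12: [(9,45/13) (12,18/13) (12,46/3) (11,16) (9,83/5)]
3. After y ≥ 10: [(9,10) (12,10) (12,46/3) (11,16) (9,83/5)]
4. After y ≤ 17: [(9,10) (12,10) (12,46/3) (11,16) (9,83/5)]
5. Canonical ring: [(9,10) (12,10) (12,46/3) (11,16) (9,83/5)]

Clipped polygon: [(9,10) (12,10) (12,46/3) (11,16) (9,83/5)]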